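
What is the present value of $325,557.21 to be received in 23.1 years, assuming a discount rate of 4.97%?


Present value formula: PV = FV / (1 + r)^t
PV = $325,557.21 / (1 + 0.0497)^23.1
PV = $325,557.21 / 3.0662394
PV = $106,174.75

PV = FV / (1 + r)^t = $106,174.75


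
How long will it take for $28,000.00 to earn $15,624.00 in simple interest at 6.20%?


Rearrange the simple interest formula for t:
I = P × r × t  ⇒  t = I / (P × r)
t = $15,624.00 / ($28,000.00 × 0.062)
t = 9

t = I/(P×r) = 9 years


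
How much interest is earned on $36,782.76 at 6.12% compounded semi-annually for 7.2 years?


Compound interest earned = final amount − principal.
A = P(1 + r/n)^(nt) = $36,782.76 × (1 + 0.0612/2)^(2 × 7.2) = $56,773.06
Interest = A − P = $56,773.06 − $36,782.76 = $19,990.30

Interest = A - P = $19,990.30


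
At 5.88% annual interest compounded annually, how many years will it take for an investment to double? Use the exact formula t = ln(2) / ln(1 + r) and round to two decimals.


Doubling condition: (1 + r)^t = 2
Take ln of both sides: t × ln(1 + r) = ln(2)
t = ln(2) / ln(1 + r)
t = 0.693147 / 0.057136
t = 12.13

t = ln(2) / ln(1 + r) = 12.13 years


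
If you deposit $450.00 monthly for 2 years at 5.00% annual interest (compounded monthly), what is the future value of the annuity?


Future value of an ordinary annuity: FV = PMT × ((1 + r)^n − 1) / r
Monthly rate r = 0.05/12 ≈ 0.00416667, n = 24
FV = $450.00 × ((1 + 0.05/12)^24 − 1) / (0.05/12)
FV = $450.00 × 25.185921
FV = $11,333.66

FV = PMT × ((1+r)^n - 1)/r = $11,333.66


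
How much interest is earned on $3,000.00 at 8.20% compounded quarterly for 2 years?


Compound interest earned = final amount − principal.
A = P(1 + r/n)^(nt) = $3,000.00 × (1 + 0.082/4)^(4 × 2) = $3,528.79
Interest = A − P = $3,528.79 − $3,000.00 = $528.79

Interest = A - P = $528.79


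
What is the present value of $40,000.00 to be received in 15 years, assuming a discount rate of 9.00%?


Present value formula: PV = FV / (1 + r)^t
PV = $40,000.00 / (1 + 0.09)^15
PV = $40,000.00 / 3.642482
PV = $10,981.52

PV = FV / (1 + r)^t = $10,981.52


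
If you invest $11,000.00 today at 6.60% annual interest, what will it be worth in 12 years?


Future value formula: FV = PV × (1 + r)^t
FV = $11,000.00 × (1 + 0.066)^12
FV = $11,000.00 × 2.153210
FV = $23,685.31

FV = PV × (1 + r)^t = $23,685.31


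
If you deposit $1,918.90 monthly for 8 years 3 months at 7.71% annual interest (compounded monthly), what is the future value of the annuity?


Future value of an ordinary annuity: FV = PMT × ((1 + r)^n − 1) / r
Monthly rate r = 0.0771/12 = 0.006425, n = 99
FV = $1,918.90 × ((1 + 0.0771/12)^99 − 1) / (0.0771/12)
FV = $1,918.90 × 137.776198
FV = $264,378.75

FV = PMT × ((1+r)^n - 1)/r = $264,378.75


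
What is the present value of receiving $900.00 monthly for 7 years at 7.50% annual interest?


Present value of an ordinary annuity: PV = PMT × (1 − (1 + r)^(−n)) / r
Monthly rate r = 0.075/12 = 0.00625, n = 84
PV = $900.00 × (1 − (1 + 0.075/12)^(−84)) / (0.075/12)
PV = $900.00 × 65.196376
PV = $58,676.74

PV = PMT × (1-(1+r)^(-n))/r = $58,676.74


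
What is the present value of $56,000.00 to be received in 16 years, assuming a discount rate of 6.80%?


Present value formula: PV = FV / (1 + r)^t
PV = $56,000.00 / (1 + 0.068)^16
PV = $56,000.00 / 2.865102
PV = $19,545.55

PV = FV / (1 + r)^t = $19,545.55


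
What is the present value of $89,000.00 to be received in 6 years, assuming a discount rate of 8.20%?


Present value formula: PV = FV / (1 + r)^t
PV = $89,000.00 / (1 + 0.082)^6
PV = $89,000.00 / 1.604588
PV = $55,465.95

PV = FV / (1 + r)^t = $55,465.95


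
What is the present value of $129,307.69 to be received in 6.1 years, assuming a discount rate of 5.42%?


Present value formula: PV = FV / (1 + r)^t
PV = $129,307.69 / (1 + 0.0542)^6.1
PV = $129,307.69 / 1.3798452
PV = $93,711.74

PV = FV / (1 + r)^t = $93,711.74


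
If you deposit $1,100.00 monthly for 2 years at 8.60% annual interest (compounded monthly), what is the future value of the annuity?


Future value of an ordinary annuity: FV = PMT × ((1 + r)^n − 1) / r
Monthly rate r = 0.086/12 ≈ 0.00716667, n = 24
FV = $1,100.00 × ((1 + 0.086/12)^24 − 1) / (0.086/12)
FV = $1,100.00 × 26.085981
FV = $28,694.58

FV = PMT × ((1+r)^n - 1)/r = $28,694.58


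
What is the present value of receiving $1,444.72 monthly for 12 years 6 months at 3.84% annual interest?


Present value of an ordinary annuity: PV = PMT × (1 − (1 + r)^(−n)) / r
Monthly rate r = 0.0384/12 = 0.0032, n = 150
PV = $1,444.72 × (1 − (1 + 0.0384/12)^(−150)) / (0.0384/12)
PV = $1,444.72 × 118.981941
PV = $171,895.59

PV = PMT × (1-(1+r)^(-n))/r = $171,895.59


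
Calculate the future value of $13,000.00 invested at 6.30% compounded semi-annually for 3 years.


Compound interest formula: A = P(1 + r/n)^(nt)
A = $13,000.00 × (1 + 0.063/2)^(2 × 3)
Growth factor: (1 + 0.063/2)^6 = 1.204524
A = $13,000.00 × 1.204524
A = $15,658.81

A = P(1 + r/n)^(nt) = $15,658.81


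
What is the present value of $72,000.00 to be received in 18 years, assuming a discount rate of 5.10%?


Present value formula: PV = FV / (1 + r)^t
PV = $72,000.00 / (1 + 0.051)^18
PV = $72,000.00 / 2.448211
PV = $29,409.23

PV = FV / (1 + r)^t = $29,409.23


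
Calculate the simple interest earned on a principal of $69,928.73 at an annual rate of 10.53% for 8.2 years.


Simple interest formula: I = P × r × t
I = $69,928.73 × 0.1053 × 8.2
I = $60,380.66

I = P × r × t = $60,380.66


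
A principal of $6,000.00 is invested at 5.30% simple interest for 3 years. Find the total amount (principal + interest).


Total amount formula: A = P(1 + rt) = P + P·r·t
Interest: I = P × r × t = $6,000.00 × 0.053 × 3 = $954.00
A = P + I = $6,000.00 + $954.00 = $6,954.00

A = P + I = P(1 + rt) = $6,954.00


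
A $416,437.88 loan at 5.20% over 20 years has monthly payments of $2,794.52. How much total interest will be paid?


Total paid over the life of the loan = PMT × n.
Total paid = $2,794.52 × 240 = $670,684.80
Total interest = total paid − principal = $670,684.80 − $416,437.88 = $254,246.92

Total interest = (PMT × n) - PV = $254,246.92


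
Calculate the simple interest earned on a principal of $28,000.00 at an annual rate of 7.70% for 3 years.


Simple interest formula: I = P × r × t
I = $28,000.00 × 0.077 × 3
I = $6,468.00

I = P × r × t = $6,468.00


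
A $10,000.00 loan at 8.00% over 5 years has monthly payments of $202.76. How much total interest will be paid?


Total paid over the life of the loan = PMT × n.
Total paid = $202.76 × 60 = $12,165.60
Total interest = total paid − principal = $12,165.60 − $10,000.00 = $2,165.60

Total interest = (PMT × n) - PV = $2,165.60


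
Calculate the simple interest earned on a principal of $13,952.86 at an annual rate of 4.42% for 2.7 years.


Simple interest formula: I = P × r × t
I = $13,952.86 × 0.0442 × 2.7
I = $1,665.13

I = P × r × t = $1,665.13


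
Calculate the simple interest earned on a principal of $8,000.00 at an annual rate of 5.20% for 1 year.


Simple interest formula: I = P × r × t
I = $8,000.00 × 0.052 × 1
I = $416.00

I = P × r × t = $416.00


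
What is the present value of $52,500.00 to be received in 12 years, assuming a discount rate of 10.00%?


Present value formula: PV = FV / (1 + r)^t
PV = $52,500.00 / (1 + 0.1)^12
PV = $52,500.00 / 3.138428
PV = $16,728.12

PV = FV / (1 + r)^t = $16,728.12


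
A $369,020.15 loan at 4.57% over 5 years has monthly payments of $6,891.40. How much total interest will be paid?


Total paid over the life of the loan = PMT × n.
Total paid = $6,891.40 × 60 = $413,484.00
Total interest = total paid − principal = $413,484.00 − $369,020.15 = $44,463.85

Total interest = (PMT × n) - PV = $44,463.85


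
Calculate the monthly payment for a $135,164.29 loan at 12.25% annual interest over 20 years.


Loan payment formula: PMT = PV × r / (1 − (1 + r)^(−n))
Monthly rate r = 0.1225/12 ≈ 0.01020833, n = 240 months
Denominator: 1 − (1 + 0.1225/12)^(−240) = 0.912628
PMT = $135,164.29 × (0.1225/12) / 0.912628
PMT = $1,511.90 per month

PMT = PV × r / (1-(1+r)^(-n)) = $1,511.90/month


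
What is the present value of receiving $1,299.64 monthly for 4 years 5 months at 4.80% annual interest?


Present value of an ordinary annuity: PV = PMT × (1 − (1 + r)^(−n)) / r
Monthly rate r = 0.048/12 = 0.004, n = 53
PV = $1,299.64 × (1 − (1 + 0.048/12)^(−53)) / (0.048/12)
PV = $1,299.64 × 47.673285
PV = $61,958.11

PV = PMT × (1-(1+r)^(-n))/r = $61,958.11


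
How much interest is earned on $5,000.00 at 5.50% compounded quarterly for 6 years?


Compound interest earned = final amount − principal.
A = P(1 + r/n)^(nt) = $5,000.00 × (1 + 0.055/4)^(4 × 6) = $6,939.22
Interest = A − P = $6,939.22 − $5,000.00 = $1,939.22

Interest = A - P = $1,939.22


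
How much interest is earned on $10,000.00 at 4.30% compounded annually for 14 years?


Compound interest earned = final amount − principal.
A = P(1 + r/n)^(nt) = $10,000.00 × (1 + 0.043/1)^(1 × 14) = $18,029.36
Interest = A − P = $18,029.36 − $10,000.00 = $8,029.36

Interest = A - P = $8,029.36


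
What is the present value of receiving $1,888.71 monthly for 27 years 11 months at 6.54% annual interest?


Present value of an ordinary annuity: PV = PMT × (1 − (1 + r)^(−n)) / r
Monthly rate r = 0.0654/12 = 0.00545, n = 335
PV = $1,888.71 × (1 − (1 + 0.0654/12)^(−335)) / (0.0654/12)
PV = $1,888.71 × 153.780304
PV = $290,446.40

PV = PMT × (1-(1+r)^(-n))/r = $290,446.40


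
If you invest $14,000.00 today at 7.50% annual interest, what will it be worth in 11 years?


Future value formula: FV = PV × (1 + r)^t
FV = $14,000.00 × (1 + 0.075)^11
FV = $14,000.00 × 2.215609
FV = $31,018.53

FV = PV × (1 + r)^t = $31,018.53


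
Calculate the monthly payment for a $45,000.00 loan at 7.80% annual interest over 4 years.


Loan payment formula: PMT = PV × r / (1 − (1 + r)^(−n))
Monthly rate r = 0.078/12 = 0.0065, n = 48 months
Denominator: 1 − (1 + 0.078/12)^(−48) = 0.267279
PMT = $45,000.00 × (0.078/12) / 0.267279
PMT = $1,094.36 per month

PMT = PV × r / (1-(1+r)^(-n)) = $1,094.36/month


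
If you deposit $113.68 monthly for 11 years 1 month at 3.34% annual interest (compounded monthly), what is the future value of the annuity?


Future value of an ordinary annuity: FV = PMT × ((1 + r)^n − 1) / r
Monthly rate r = 0.0334/12 ≈ 0.00278333, n = 133
FV = $113.68 × ((1 + 0.0334/12)^133 − 1) / (0.0334/12)
FV = $113.68 × 160.690657
FV = $18,267.31

FV = PMT × ((1+r)^n - 1)/r = $18,267.31


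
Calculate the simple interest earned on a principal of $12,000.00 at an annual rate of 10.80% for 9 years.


Simple interest formula: I = P × r × t
I = $12,000.00 × 0.108 × 9
I = $11,664.00

I = P × r × t = $11,664.00


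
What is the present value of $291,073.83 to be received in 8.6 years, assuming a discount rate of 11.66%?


Present value formula: PV = FV / (1 + r)^t
PV = $291,073.83 / (1 + 0.1166)^8.6
PV = $291,073.83 / 2.58178196
PV = $112,741.45

PV = FV / (1 + r)^t = $112,741.45


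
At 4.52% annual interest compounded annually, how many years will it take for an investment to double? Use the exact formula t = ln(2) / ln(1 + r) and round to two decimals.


Doubling condition: (1 + r)^t = 2
Take ln of both sides: t × ln(1 + r) = ln(2)
t = ln(2) / ln(1 + r)
t = 0.693147 / 0.044208
t = 15.68

t = ln(2) / ln(1 + r) = 15.68 years


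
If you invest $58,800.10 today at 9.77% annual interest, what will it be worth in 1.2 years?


Future value formula: FV = PV × (1 + r)^t
FV = $58,800.10 × (1 + 0.0977)^1.2
FV = $58,800.10 × 1.1183568
FV = $65,759.49

FV = PV × (1 + r)^t = $65,759.49


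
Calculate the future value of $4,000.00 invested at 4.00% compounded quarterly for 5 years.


Compound interest formula: A = P(1 + r/n)^(nt)
A = $4,000.00 × (1 + 0.04/4)^(4 × 5)
Growth factor: (1 + 0.04/4)^20 = 1.220190
A = $4,000.00 × 1.220190
A = $4,880.76

A = P(1 + r/n)^(nt) = $4,880.76


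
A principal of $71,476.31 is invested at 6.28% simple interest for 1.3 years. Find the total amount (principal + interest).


Total amount formula: A = P(1 + rt) = P + P·r·t
Interest: I = P × r × t = $71,476.31 × 0.0628 × 1.3 = $5,835.33
A = P + I = $71,476.31 + $5,835.33 = $77,311.64

A = P + I = P(1 + rt) = $77,311.64


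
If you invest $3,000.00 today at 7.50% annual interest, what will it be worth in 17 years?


Future value formula: FV = PV × (1 + r)^t
FV = $3,000.00 × (1 + 0.075)^17
FV = $3,000.00 × 3.419353
FV = $10,258.06

FV = PV × (1 + r)^t = $10,258.06


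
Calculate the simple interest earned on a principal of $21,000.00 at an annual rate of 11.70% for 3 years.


Simple interest formula: I = P × r × t
I = $21,000.00 × 0.117 × 3
I = $7,371.00

I = P × r × t = $7,371.00


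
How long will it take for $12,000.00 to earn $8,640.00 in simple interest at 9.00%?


Rearrange the simple interest formula for t:
I = P × r × t  ⇒  t = I / (P × r)
t = $8,640.00 / ($12,000.00 × 0.09)
t = 8

t = I/(P×r) = 8 years


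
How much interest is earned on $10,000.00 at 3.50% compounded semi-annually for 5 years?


Compound interest earned = final amount − principal.
A = P(1 + r/n)^(nt) = $10,000.00 × (1 + 0.035/2)^(2 × 5) = $11,894.44
Interest = A − P = $11,894.44 − $10,000.00 = $1,894.44

Interest = A - P = $1,894.44


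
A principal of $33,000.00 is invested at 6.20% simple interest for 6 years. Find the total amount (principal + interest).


Total amount formula: A = P(1 + rt) = P + P·r·t
Interest: I = P × r × t = $33,000.00 × 0.062 × 6 = $12,276.00
A = P + I = $33,000.00 + $12,276.00 = $45,276.00

A = P + I = P(1 + rt) = $45,276.00


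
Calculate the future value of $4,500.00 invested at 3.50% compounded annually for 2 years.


Compound interest formula: A = P(1 + r/n)^(nt)
A = $4,500.00 × (1 + 0.035/1)^(1 × 2)
Growth factor: (1 + 0.035/1)^2 = 1.071225
A = $4,500.00 × 1.071225
A = $4,820.51

A = P(1 + r/n)^(nt) = $4,820.51


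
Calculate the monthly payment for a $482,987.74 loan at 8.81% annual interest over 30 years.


Loan payment formula: PMT = PV × r / (1 − (1 + r)^(−n))
Monthly rate r = 0.0881/12 ≈ 0.00734167, n = 360 months
Denominator: 1 − (1 + 0.0881/12)^(−360) = 0.928162
PMT = $482,987.74 × (0.0881/12) / 0.928162
PMT = $3,820.38 per month

PMT = PV × r / (1-(1+r)^(-n)) = $3,820.38/month


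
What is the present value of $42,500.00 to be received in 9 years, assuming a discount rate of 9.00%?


Present value formula: PV = FV / (1 + r)^t
PV = $42,500.00 / (1 + 0.09)^9
PV = $42,500.00 / 2.171893
PV = $19,568.18

PV = FV / (1 + r)^t = $19,568.18


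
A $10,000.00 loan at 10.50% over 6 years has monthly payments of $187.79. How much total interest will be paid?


Total paid over the life of the loan = PMT × n.
Total paid = $187.79 × 72 = $13,520.88
Total interest = total paid − principal = $13,520.88 − $10,000.00 = $3,520.88

Total interest = (PMT × n) - PV = $3,520.88


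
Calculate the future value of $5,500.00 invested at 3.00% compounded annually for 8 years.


Compound interest formula: A = P(1 + r/n)^(nt)
A = $5,500.00 × (1 + 0.03/1)^(1 × 8)
Growth factor: (1 + 0.03/1)^8 = 1.2667701
A = $5,500.00 × 1.2667701
A = $6,967.24

A = P(1 + r/n)^(nt) = $6,967.24


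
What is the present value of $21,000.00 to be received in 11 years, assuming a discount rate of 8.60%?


Present value formula: PV = FV / (1 + r)^t
PV = $21,000.00 / (1 + 0.086)^11
PV = $21,000.00 / 2.478153
PV = $8,474.05

PV = FV / (1 + r)^t = $8,474.05


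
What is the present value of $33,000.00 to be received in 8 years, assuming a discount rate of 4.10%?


Present value formula: PV = FV / (1 + r)^t
PV = $33,000.00 / (1 + 0.041)^8
PV = $33,000.00 / 1.379132
PV = $23,928.09

PV = FV / (1 + r)^t = $23,928.09


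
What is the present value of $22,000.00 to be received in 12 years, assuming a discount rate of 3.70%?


Present value formula: PV = FV / (1 + r)^t
PV = $22,000.00 / (1 + 0.037)^12
PV = $22,000.00 / 1.546483
PV = $14,225.83

PV = FV / (1 + r)^t = $14,225.83


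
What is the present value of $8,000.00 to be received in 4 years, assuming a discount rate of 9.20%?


Present value formula: PV = FV / (1 + r)^t
PV = $8,000.00 / (1 + 0.092)^4
PV = $8,000.00 / 1.421970
PV = $5,626.00

PV = FV / (1 + r)^t = $5,626.00


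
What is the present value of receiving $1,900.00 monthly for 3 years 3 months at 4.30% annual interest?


Present value of an ordinary annuity: PV = PMT × (1 − (1 + r)^(−n)) / r
Monthly rate r = 0.043/12 ≈ 0.00358333, n = 39
PV = $1,900.00 × (1 − (1 + 0.043/12)^(−39)) / (0.043/12)
PV = $1,900.00 × 36.336882
PV = $69,040.08

PV = PMT × (1-(1+r)^(-n))/r = $69,040.08


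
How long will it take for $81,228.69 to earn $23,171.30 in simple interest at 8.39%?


Rearrange the simple interest formula for t:
I = P × r × t  ⇒  t = I / (P × r)
t = $23,171.30 / ($81,228.69 × 0.0839)
t = 3.4

t = I/(P×r) = 3.4 years


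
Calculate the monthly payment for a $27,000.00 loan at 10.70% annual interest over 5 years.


Loan payment formula: PMT = PV × r / (1 − (1 + r)^(−n))
Monthly rate r = 0.107/12 ≈ 0.00891667, n = 60 months
Denominator: 1 − (1 + 0.107/12)^(−60) = 0.412940
PMT = $27,000.00 × (0.107/12) / 0.412940
PMT = $583.01 per month

PMT = PV × r / (1-(1+r)^(-n)) = $583.01/month


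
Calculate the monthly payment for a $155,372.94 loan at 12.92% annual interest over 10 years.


Loan payment formula: PMT = PV × r / (1 − (1 + r)^(−n))
Monthly rate r = 0.1292/12 ≈ 0.01076667, n = 120 months
Denominator: 1 − (1 + 0.1292/12)^(−120) = 0.723375
PMT = $155,372.94 × (0.1292/12) / 0.723375
PMT = $2,312.56 per month

PMT = PV × r / (1-(1+r)^(-n)) = $2,312.56/month


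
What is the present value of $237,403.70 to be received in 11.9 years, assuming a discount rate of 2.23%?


Present value formula: PV = FV / (1 + r)^t
PV = $237,403.70 / (1 + 0.0223)^11.9
PV = $237,403.70 / 1.3001172
PV = $182,601.77

PV = FV / (1 + r)^t = $182,601.77


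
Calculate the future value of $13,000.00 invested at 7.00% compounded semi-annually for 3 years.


Compound interest formula: A = P(1 + r/n)^(nt)
A = $13,000.00 × (1 + 0.07/2)^(2 × 3)
Growth factor: (1 + 0.07/2)^6 = 1.2292553
A = $13,000.00 × 1.2292553
A = $15,980.32

A = P(1 + r/n)^(nt) = $15,980.32


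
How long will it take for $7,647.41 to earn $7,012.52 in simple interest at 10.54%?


Rearrange the simple interest formula for t:
I = P × r × t  ⇒  t = I / (P × r)
t = $7,012.52 / ($7,647.41 × 0.1054)
t = 8.7

t = I/(P×r) = 8.7 years


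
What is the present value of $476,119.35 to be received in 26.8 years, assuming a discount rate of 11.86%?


Present value formula: PV = FV / (1 + r)^t
PV = $476,119.35 / (1 + 0.1186)^26.8
PV = $476,119.35 / 20.159745
PV = $23,617.33

PV = FV / (1 + r)^t = $23,617.33


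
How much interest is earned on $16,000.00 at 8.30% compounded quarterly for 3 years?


Compound interest earned = final amount − principal.
A = P(1 + r/n)^(nt) = $16,000.00 × (1 + 0.083/4)^(4 × 3) = $20,471.64
Interest = A − P = $20,471.64 − $16,000.00 = $4,471.64

Interest = A - P = $4,471.64


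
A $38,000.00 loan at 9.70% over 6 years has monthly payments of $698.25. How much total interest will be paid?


Total paid over the life of the loan = PMT × n.
Total paid = $698.25 × 72 = $50,274.00
Total interest = total paid − principal = $50,274.00 − $38,000.00 = $12,274.00

Total interest = (PMT × n) - PV = $12,274.00


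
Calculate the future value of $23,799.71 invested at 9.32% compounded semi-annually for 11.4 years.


Compound interest formula: A = P(1 + r/n)^(nt)
A = $23,799.71 × (1 + 0.0932/2)^(2 × 11.4)
Growth factor: (1 + 0.0932/2)^22.8 = 2.82488422
A = $23,799.71 × 2.82488422
A = $67,231.43

A = P(1 + r/n)^(nt) = $67,231.43


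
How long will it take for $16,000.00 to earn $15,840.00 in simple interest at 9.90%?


Rearrange the simple interest formula for t:
I = P × r × t  ⇒  t = I / (P × r)
t = $15,840.00 / ($16,000.00 × 0.099)
t = 10

t = I/(P×r) = 10 years


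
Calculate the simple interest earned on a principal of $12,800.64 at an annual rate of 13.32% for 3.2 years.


Simple interest formula: I = P × r × t
I = $12,800.64 × 0.1332 × 3.2
I = $5,456.14

I = P × r × t = $5,456.14


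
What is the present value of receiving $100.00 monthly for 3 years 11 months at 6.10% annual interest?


Present value of an ordinary annuity: PV = PMT × (1 − (1 + r)^(−n)) / r
Monthly rate r = 0.061/12 ≈ 0.00508333, n = 47
PV = $100.00 × (1 − (1 + 0.061/12)^(−47)) / (0.061/12)
PV = $100.00 × 41.713332
PV = $4,171.33

PV = PMT × (1-(1+r)^(-n))/r = $4,171.33


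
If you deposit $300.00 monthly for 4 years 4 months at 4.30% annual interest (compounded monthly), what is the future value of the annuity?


Future value of an ordinary annuity: FV = PMT × ((1 + r)^n − 1) / r
Monthly rate r = 0.043/12 ≈ 0.00358333, n = 52
FV = $300.00 × ((1 + 0.043/12)^52 − 1) / (0.043/12)
FV = $300.00 × 57.048167
FV = $17,114.45

FV = PMT × ((1+r)^n - 1)/r = $17,114.45


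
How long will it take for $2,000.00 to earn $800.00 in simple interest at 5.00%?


Rearrange the simple interest formula for t:
I = P × r × t  ⇒  t = I / (P × r)
t = $800.00 / ($2,000.00 × 0.05)
t = 8

t = I/(P×r) = 8 years


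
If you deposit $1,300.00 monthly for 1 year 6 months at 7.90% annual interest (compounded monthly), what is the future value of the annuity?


Future value of an ordinary annuity: FV = PMT × ((1 + r)^n − 1) / r
Monthly rate r = 0.079/12 ≈ 0.00658333, n = 18
FV = $1,300.00 × ((1 + 0.079/12)^18 − 1) / (0.079/12)
FV = $1,300.00 × 19.043505
FV = $24,756.56

FV = PMT × ((1+r)^n - 1)/r = $24,756.56


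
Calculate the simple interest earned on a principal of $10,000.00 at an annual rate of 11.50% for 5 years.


Simple interest formula: I = P × r × t
I = $10,000.00 × 0.115 × 5
I = $5,750.00

I = P × r × t = $5,750.00


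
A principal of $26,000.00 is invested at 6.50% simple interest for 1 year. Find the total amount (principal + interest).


Total amount formula: A = P(1 + rt) = P + P·r·t
Interest: I = P × r × t = $26,000.00 × 0.065 × 1 = $1,690.00
A = P + I = $26,000.00 + $1,690.00 = $27,690.00

A = P + I = P(1 + rt) = $27,690.00


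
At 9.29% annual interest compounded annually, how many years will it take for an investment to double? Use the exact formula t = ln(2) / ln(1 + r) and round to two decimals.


Doubling condition: (1 + r)^t = 2
Take ln of both sides: t × ln(1 + r) = ln(2)
t = ln(2) / ln(1 + r)
t = 0.693147 / 0.088835
t = 7.80

t = ln(2) / ln(1 + r) = 7.80 years


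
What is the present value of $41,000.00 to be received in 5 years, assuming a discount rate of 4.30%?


Present value formula: PV = FV / (1 + r)^t
PV = $41,000.00 / (1 + 0.043)^5
PV = $41,000.00 / 1.234302
PV = $33,217.15

PV = FV / (1 + r)^t = $33,217.15


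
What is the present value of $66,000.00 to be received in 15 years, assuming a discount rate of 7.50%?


Present value formula: PV = FV / (1 + r)^t
PV = $66,000.00 / (1 + 0.075)^15
PV = $66,000.00 / 2.958877
PV = $22,305.76

PV = FV / (1 + r)^t = $22,305.76


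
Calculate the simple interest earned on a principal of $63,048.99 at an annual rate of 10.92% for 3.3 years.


Simple interest formula: I = P × r × t
I = $63,048.99 × 0.1092 × 3.3
I = $22,720.33

I = P × r × t = $22,720.33


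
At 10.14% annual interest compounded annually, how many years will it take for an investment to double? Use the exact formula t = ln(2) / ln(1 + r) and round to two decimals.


Doubling condition: (1 + r)^t = 2
Take ln of both sides: t × ln(1 + r) = ln(2)
t = ln(2) / ln(1 + r)
t = 0.693147 / 0.096582
t = 7.18

t = ln(2) / ln(1 + r) = 7.18 years


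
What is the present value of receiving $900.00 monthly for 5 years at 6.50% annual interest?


Present value of an ordinary annuity: PV = PMT × (1 − (1 + r)^(−n)) / r
Monthly rate r = 0.065/12 ≈ 0.00541667, n = 60
PV = $900.00 × (1 − (1 + 0.065/12)^(−60)) / (0.065/12)
PV = $900.00 × 51.108680
PV = $45,997.81

PV = PMT × (1-(1+r)^(-n))/r = $45,997.81


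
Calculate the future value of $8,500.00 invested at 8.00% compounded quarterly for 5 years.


Compound interest formula: A = P(1 + r/n)^(nt)
A = $8,500.00 × (1 + 0.08/4)^(4 × 5)
Growth factor: (1 + 0.08/4)^20 = 1.485947
A = $8,500.00 × 1.485947
A = $12,630.55

A = P(1 + r/n)^(nt) = $12,630.55


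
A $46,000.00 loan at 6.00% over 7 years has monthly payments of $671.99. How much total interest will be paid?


Total paid over the life of the loan = PMT × n.
Total paid = $671.99 × 84 = $56,447.16
Total interest = total paid − principal = $56,447.16 − $46,000.00 = $10,447.16

Total interest = (PMT × n) - PV = $10,447.16


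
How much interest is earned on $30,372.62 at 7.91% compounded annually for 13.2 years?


Compound interest earned = final amount − principal.
A = P(1 + r/n)^(nt) = $30,372.62 × (1 + 0.0791/1)^(1 × 13.2) = $82,965.32
Interest = A − P = $82,965.32 − $30,372.62 = $52,592.70

Interest = A - P = $52,592.70


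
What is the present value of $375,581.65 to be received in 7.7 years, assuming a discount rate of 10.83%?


Present value formula: PV = FV / (1 + r)^t
PV = $375,581.65 / (1 + 0.1083)^7.7
PV = $375,581.65 / 2.2073005
PV = $170,154.29

PV = FV / (1 + r)^t = $170,154.29


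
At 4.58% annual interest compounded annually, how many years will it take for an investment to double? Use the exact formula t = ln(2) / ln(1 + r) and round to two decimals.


Doubling condition: (1 + r)^t = 2
Take ln of both sides: t × ln(1 + r) = ln(2)
t = ln(2) / ln(1 + r)
t = 0.693147 / 0.044782
t = 15.48

t = ln(2) / ln(1 + r) = 15.48 years


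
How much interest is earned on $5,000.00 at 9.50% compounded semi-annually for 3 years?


Compound interest earned = final amount − principal.
A = P(1 + r/n)^(nt) = $5,000.00 × (1 + 0.095/2)^(2 × 3) = $6,605.33
Interest = A − P = $6,605.33 − $5,000.00 = $1,605.33

Interest = A - P = $1,605.33


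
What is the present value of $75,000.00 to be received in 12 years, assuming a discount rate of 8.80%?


Present value formula: PV = FV / (1 + r)^t
PV = $75,000.00 / (1 + 0.088)^12
PV = $75,000.00 / 2.751356
PV = $27,259.29

PV = FV / (1 + r)^t = $27,259.29


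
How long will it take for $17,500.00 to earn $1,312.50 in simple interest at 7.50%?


Rearrange the simple interest formula for t:
I = P × r × t  ⇒  t = I / (P × r)
t = $1,312.50 / ($17,500.00 × 0.075)
t = 1

t = I/(P×r) = 1 year


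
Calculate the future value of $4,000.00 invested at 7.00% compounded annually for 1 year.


Compound interest formula: A = P(1 + r/n)^(nt)
A = $4,000.00 × (1 + 0.07/1)^(1 × 1)
Growth factor: (1 + 0.07/1)^1 = 1.070000
A = $4,000.00 × 1.070000
A = $4,280.00

A = P(1 + r/n)^(nt) = $4,280.00


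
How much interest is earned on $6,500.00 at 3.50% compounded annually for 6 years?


Compound interest earned = final amount − principal.
A = P(1 + r/n)^(nt) = $6,500.00 × (1 + 0.035/1)^(1 × 6) = $7,990.16
Interest = A − P = $7,990.16 − $6,500.00 = $1,490.16

Interest = A - P = $1,490.16


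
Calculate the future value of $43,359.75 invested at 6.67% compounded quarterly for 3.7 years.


Compound interest formula: A = P(1 + r/n)^(nt)
A = $43,359.75 × (1 + 0.0667/4)^(4 × 3.7)
Growth factor: (1 + 0.0667/4)^14.8 = 1.2773083
A = $43,359.75 × 1.2773083
A = $55,383.77

A = P(1 + r/n)^(nt) = $55,383.77


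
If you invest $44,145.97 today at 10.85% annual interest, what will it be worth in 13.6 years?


Future value formula: FV = PV × (1 + r)^t
FV = $44,145.97 × (1 + 0.1085)^13.6
FV = $44,145.97 × 4.058873212
FV = $179,182.90

FV = PV × (1 + r)^t = $179,182.90


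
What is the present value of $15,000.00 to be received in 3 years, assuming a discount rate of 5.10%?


Present value formula: PV = FV / (1 + r)^t
PV = $15,000.00 / (1 + 0.051)^3
PV = $15,000.00 / 1.160936
PV = $12,920.61

PV = FV / (1 + r)^t = $12,920.61


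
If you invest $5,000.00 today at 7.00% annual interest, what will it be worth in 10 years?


Future value formula: FV = PV × (1 + r)^t
FV = $5,000.00 × (1 + 0.07)^10
FV = $5,000.00 × 1.9671514
FV = $9,835.76

FV = PV × (1 + r)^t = $9,835.76


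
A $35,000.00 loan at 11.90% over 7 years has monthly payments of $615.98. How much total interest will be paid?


Total paid over the life of the loan = PMT × n.
Total paid = $615.98 × 84 = $51,742.32
Total interest = total paid − principal = $51,742.32 − $35,000.00 = $16,742.32

Total interest = (PMT × n) - PV = $16,742.32


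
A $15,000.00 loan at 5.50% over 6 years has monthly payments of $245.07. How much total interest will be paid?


Total paid over the life of the loan = PMT × n.
Total paid = $245.07 × 72 = $17,645.04
Total interest = total paid − principal = $17,645.04 − $15,000.00 = $2,645.04

Total interest = (PMT × n) - PV = $2,645.04


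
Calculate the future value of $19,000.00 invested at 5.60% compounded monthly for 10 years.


Compound interest formula: A = P(1 + r/n)^(nt)
A = $19,000.00 × (1 + 0.056/12)^(12 × 10)
Growth factor: (1 + 0.056/12)^120 = 1.7483935
A = $19,000.00 × 1.7483935
A = $33,219.48

A = P(1 + r/n)^(nt) = $33,219.48


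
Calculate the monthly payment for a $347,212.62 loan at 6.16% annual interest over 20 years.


Loan payment formula: PMT = PV × r / (1 − (1 + r)^(−n))
Monthly rate r = 0.0616/12 ≈ 0.00513333, n = 240 months
Denominator: 1 − (1 + 0.0616/12)^(−240) = 0.707371
PMT = $347,212.62 × (0.0616/12) / 0.707371
PMT = $2,519.69 per month

PMT = PV × r / (1-(1+r)^(-n)) = $2,519.69/month


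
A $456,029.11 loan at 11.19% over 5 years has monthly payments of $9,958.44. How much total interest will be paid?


Total paid over the life of the loan = PMT × n.
Total paid = $9,958.44 × 60 = $597,506.40
Total interest = total paid − principal = $597,506.40 − $456,029.11 = $141,477.29

Total interest = (PMT × n) - PV = $141,477.29


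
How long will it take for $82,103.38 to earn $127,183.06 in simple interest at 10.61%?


Rearrange the simple interest formula for t:
I = P × r × t  ⇒  t = I / (P × r)
t = $127,183.06 / ($82,103.38 × 0.1061)
t = 14.6

t = I/(P×r) = 14.6 years


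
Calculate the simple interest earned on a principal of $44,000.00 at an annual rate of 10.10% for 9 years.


Simple interest formula: I = P × r × t
I = $44,000.00 × 0.101 × 9
I = $39,996.00

I = P × r × t = $39,996.00


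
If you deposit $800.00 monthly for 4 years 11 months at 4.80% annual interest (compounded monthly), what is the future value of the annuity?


Future value of an ordinary annuity: FV = PMT × ((1 + r)^n − 1) / r
Monthly rate r = 0.048/12 = 0.004, n = 59
FV = $800.00 × ((1 + 0.048/12)^59 − 1) / (0.048/12)
FV = $800.00 × 66.394601
FV = $53,115.68

FV = PMT × ((1+r)^n - 1)/r = $53,115.68


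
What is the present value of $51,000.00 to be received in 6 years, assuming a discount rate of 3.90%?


Present value formula: PV = FV / (1 + r)^t
PV = $51,000.00 / (1 + 0.039)^6
PV = $51,000.00 / 1.2580366
PV = $40,539.36

PV = FV / (1 + r)^t = $40,539.36


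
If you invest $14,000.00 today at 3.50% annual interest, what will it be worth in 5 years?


Future value formula: FV = PV × (1 + r)^t
FV = $14,000.00 × (1 + 0.035)^5
FV = $14,000.00 × 1.1876863
FV = $16,627.61

FV = PV × (1 + r)^t = $16,627.61


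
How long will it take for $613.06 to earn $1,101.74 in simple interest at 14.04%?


Rearrange the simple interest formula for t:
I = P × r × t  ⇒  t = I / (P × r)
t = $1,101.74 / ($613.06 × 0.1404)
t = 12.8

t = I/(P×r) = 12.8 years


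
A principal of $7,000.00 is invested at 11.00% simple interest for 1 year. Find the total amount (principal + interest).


Total amount formula: A = P(1 + rt) = P + P·r·t
Interest: I = P × r × t = $7,000.00 × 0.11 × 1 = $770.00
A = P + I = $7,000.00 + $770.00 = $7,770.00

A = P + I = P(1 + rt) = $7,770.00


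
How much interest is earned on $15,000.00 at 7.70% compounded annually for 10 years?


Compound interest earned = final amount − principal.
A = P(1 + r/n)^(nt) = $15,000.00 × (1 + 0.077/1)^(1 × 10) = $31,495.48
Interest = A − P = $31,495.48 − $15,000.00 = $16,495.48

Interest = A - P = $16,495.48


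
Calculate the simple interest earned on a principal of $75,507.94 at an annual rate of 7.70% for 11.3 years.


Simple interest formula: I = P × r × t
I = $75,507.94 × 0.077 × 11.3
I = $65,699.46

I = P × r × t = $65,699.46


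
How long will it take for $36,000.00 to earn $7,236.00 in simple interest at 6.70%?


Rearrange the simple interest formula for t:
I = P × r × t  ⇒  t = I / (P × r)
t = $7,236.00 / ($36,000.00 × 0.067)
t = 3

t = I/(P×r) = 3 years


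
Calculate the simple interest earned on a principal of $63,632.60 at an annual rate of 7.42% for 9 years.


Simple interest formula: I = P × r × t
I = $63,632.60 × 0.0742 × 9
I = $42,493.85

I = P × r × t = $42,493.85


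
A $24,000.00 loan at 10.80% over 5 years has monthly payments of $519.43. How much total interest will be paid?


Total paid over the life of the loan = PMT × n.
Total paid = $519.43 × 60 = $31,165.80
Total interest = total paid − principal = $31,165.80 − $24,000.00 = $7,165.80

Total interest = (PMT × n) - PV = $7,165.80


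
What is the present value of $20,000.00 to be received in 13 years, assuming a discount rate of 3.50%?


Present value formula: PV = FV / (1 + r)^t
PV = $20,000.00 / (1 + 0.035)^13
PV = $20,000.00 / 1.563956
PV = $12,788.08

PV = FV / (1 + r)^t = $12,788.08


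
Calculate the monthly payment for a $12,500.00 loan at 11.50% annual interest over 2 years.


Loan payment formula: PMT = PV × r / (1 − (1 + r)^(−n))
Monthly rate r = 0.115/12 ≈ 0.00958333, n = 24 months
Denominator: 1 − (1 + 0.115/12)^(−24) = 0.204596
PMT = $12,500.00 × (0.115/12) / 0.204596
PMT = $585.50 per month

PMT = PV × r / (1-(1+r)^(-n)) = $585.50/month


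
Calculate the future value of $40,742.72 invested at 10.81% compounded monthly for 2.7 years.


Compound interest formula: A = P(1 + r/n)^(nt)
A = $40,742.72 × (1 + 0.1081/12)^(12 × 2.7)
Growth factor: (1 + 0.1081/12)^32.4 = 1.3371804
A = $40,742.72 × 1.3371804
A = $54,480.37

A = P(1 + r/n)^(nt) = $54,480.37


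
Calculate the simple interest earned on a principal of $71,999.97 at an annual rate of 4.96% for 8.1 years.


Simple interest formula: I = P × r × t
I = $71,999.97 × 0.0496 × 8.1
I = $28,926.71

I = P × r × t = $28,926.71


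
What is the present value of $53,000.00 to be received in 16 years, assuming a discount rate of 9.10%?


Present value formula: PV = FV / (1 + r)^t
PV = $53,000.00 / (1 + 0.091)^16
PV = $53,000.00 / 4.028988
PV = $13,154.67

PV = FV / (1 + r)^t = $13,154.67


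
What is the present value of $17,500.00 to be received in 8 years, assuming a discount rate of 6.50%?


Present value formula: PV = FV / (1 + r)^t
PV = $17,500.00 / (1 + 0.065)^8
PV = $17,500.00 / 1.6549957
PV = $10,574.05

PV = FV / (1 + r)^t = $10,574.05


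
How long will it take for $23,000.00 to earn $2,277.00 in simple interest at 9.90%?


Rearrange the simple interest formula for t:
I = P × r × t  ⇒  t = I / (P × r)
t = $2,277.00 / ($23,000.00 × 0.099)
t = 1

t = I/(P×r) = 1 year


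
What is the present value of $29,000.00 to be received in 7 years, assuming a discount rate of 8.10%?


Present value formula: PV = FV / (1 + r)^t
PV = $29,000.00 / (1 + 0.081)^7
PV = $29,000.00 / 1.724963
PV = $16,811.95

PV = FV / (1 + r)^t = $16,811.95


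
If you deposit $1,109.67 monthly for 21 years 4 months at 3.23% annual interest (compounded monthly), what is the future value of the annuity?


Future value of an ordinary annuity: FV = PMT × ((1 + r)^n − 1) / r
Monthly rate r = 0.0323/12 ≈ 0.00269167, n = 256
FV = $1,109.67 × ((1 + 0.0323/12)^256 − 1) / (0.0323/12)
FV = $1,109.67 × 367.806530
FV = $408,143.87

FV = PMT × ((1+r)^n - 1)/r = $408,143.87


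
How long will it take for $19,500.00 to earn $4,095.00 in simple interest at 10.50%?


Rearrange the simple interest formula for t:
I = P × r × t  ⇒  t = I / (P × r)
t = $4,095.00 / ($19,500.00 × 0.105)
t = 2

t = I/(P×r) = 2 years


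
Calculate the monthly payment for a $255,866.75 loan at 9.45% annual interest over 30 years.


Loan payment formula: PMT = PV × r / (1 − (1 + r)^(−n))
Monthly rate r = 0.0945/12 = 0.007875, n = 360 months
Denominator: 1 − (1 + 0.0945/12)^(−360) = 0.940626
PMT = $255,866.75 × (0.0945/12) / 0.940626
PMT = $2,142.14 per month

PMT = PV × r / (1-(1+r)^(-n)) = $2,142.14/month


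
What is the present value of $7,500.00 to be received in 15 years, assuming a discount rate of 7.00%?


Present value formula: PV = FV / (1 + r)^t
PV = $7,500.00 / (1 + 0.07)^15
PV = $7,500.00 / 2.7590315
PV = $2,718.35

PV = FV / (1 + r)^t = $2,718.35


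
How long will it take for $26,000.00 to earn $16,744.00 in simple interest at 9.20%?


Rearrange the simple interest formula for t:
I = P × r × t  ⇒  t = I / (P × r)
t = $16,744.00 / ($26,000.00 × 0.092)
t = 7

t = I/(P×r) = 7 years


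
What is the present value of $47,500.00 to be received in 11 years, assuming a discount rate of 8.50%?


Present value formula: PV = FV / (1 + r)^t
PV = $47,500.00 / (1 + 0.085)^11
PV = $47,500.00 / 2.453167
PV = $19,362.73

PV = FV / (1 + r)^t = $19,362.73


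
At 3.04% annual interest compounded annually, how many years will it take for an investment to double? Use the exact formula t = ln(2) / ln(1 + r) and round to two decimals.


Doubling condition: (1 + r)^t = 2
Take ln of both sides: t × ln(1 + r) = ln(2)
t = ln(2) / ln(1 + r)
t = 0.693147 / 0.029947
t = 23.15

t = ln(2) / ln(1 + r) = 23.15 years


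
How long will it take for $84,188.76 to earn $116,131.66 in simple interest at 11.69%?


Rearrange the simple interest formula for t:
I = P × r × t  ⇒  t = I / (P × r)
t = $116,131.66 / ($84,188.76 × 0.1169)
t = 11.8

t = I/(P×r) = 11.8 years


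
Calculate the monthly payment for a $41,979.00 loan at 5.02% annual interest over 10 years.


Loan payment formula: PMT = PV × r / (1 − (1 + r)^(−n))
Monthly rate r = 0.0502/12 ≈ 0.00418333, n = 120 months
Denominator: 1 − (1 + 0.0502/12)^(−120) = 0.394047
PMT = $41,979.00 × (0.0502/12) / 0.394047
PMT = $445.66 per month

PMT = PV × r / (1-(1+r)^(-n)) = $445.66/month


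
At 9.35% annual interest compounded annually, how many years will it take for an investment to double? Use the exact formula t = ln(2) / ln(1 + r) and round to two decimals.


Doubling condition: (1 + r)^t = 2
Take ln of both sides: t × ln(1 + r) = ln(2)
t = ln(2) / ln(1 + r)
t = 0.693147 / 0.089384
t = 7.75

t = ln(2) / ln(1 + r) = 7.75 years


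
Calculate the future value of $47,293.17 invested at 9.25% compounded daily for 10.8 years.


Compound interest formula: A = P(1 + r/n)^(nt)
A = $47,293.17 × (1 + 0.0925/365)^(365 × 10.8)
Growth factor: (1 + 0.0925/365)^3942 = 2.7152212
A = $47,293.17 × 2.7152212
A = $128,411.42

A = P(1 + r/n)^(nt) = $128,411.42


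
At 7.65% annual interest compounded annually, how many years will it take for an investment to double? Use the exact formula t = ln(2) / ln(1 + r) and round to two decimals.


Doubling condition: (1 + r)^t = 2
Take ln of both sides: t × ln(1 + r) = ln(2)
t = ln(2) / ln(1 + r)
t = 0.693147 / 0.073715
t = 9.40

t = ln(2) / ln(1 + r) = 9.40 years
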